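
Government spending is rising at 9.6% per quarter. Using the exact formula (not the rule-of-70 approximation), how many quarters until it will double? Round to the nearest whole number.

8 quarters

t = ln(2) / ln(1 + 0.096) = 0.6931 / 0.091667 ≈ 7.56.
≈ 8 quarters.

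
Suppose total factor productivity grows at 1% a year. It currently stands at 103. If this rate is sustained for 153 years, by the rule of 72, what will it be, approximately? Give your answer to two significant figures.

It doubles every 72/1 ≈ 72.00 years, so 153 years is 2.13 doublings.
2^2.13 ≈ 4.38; 103 × 4.38 ≈ 450.

≈ 450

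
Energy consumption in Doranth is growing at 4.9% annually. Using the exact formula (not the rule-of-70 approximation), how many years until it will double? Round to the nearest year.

14 years

t = ln(2) / ln(1 + 0.049) = 0.6931 / 0.047837 ≈ 14.49.
≈ 14 years.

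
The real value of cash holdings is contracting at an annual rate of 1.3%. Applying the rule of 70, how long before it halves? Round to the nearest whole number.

Falling at 1.3%, it halves about every 70/1.3 = 53.85 years.

54 years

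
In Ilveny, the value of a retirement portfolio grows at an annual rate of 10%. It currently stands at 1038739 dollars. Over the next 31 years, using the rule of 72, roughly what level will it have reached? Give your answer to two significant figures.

≈ 21000000 dollars

Doubling time ≈ 72/10 = 7.20 years.
31 years is 31/7.20 ≈ 4.31 doublings, a factor of 2^4.31 ≈ 19.84.
1038739 × 19.84 ≈ 21000000 dollars.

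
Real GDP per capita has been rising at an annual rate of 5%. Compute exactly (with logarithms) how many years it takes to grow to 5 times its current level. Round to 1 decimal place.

t = ln(5) / ln(1 + 0.05) = 1.6094 / 0.048790 ≈ 32.99.

33.0 years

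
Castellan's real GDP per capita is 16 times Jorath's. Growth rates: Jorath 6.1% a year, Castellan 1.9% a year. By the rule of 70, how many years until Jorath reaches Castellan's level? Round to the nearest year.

about 67 years

The growth-rate gap is 6.1% − 1.9% = 4.2 percentage points.
So the ratio between them halves every 70/4.2 ≈ 16.67 years.
A 16 times gap closes after 4 halvings: 4 × 16.67 ≈ 67 years.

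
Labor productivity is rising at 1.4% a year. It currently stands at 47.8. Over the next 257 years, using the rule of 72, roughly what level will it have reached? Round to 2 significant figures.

≈ 1500

It doubles every 72/1.4 ≈ 51.43 years, so 257 years is 5.00 doublings.
2^5.00 ≈ 32.00; 47.8 × 32.00 ≈ 1500.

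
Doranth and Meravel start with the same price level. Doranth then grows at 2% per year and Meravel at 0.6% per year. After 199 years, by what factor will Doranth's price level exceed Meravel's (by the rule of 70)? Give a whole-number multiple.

Rate gap = 2% − 0.6% = 1.4 points.
The ratio doubles every 70/1.4 ≈ 50.00 years.
199/50.00 ≈ 3.98 doublings → ratio ≈ 2^3.98 ≈ 16.

approximately 16 times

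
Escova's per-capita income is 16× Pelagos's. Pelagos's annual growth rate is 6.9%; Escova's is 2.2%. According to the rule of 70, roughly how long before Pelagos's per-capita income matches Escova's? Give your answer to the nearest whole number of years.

The growth-rate gap is 6.9% − 2.2% = 4.7 percentage points.
So the ratio between them halves every 70/4.7 ≈ 14.89 years.
A 16× gap closes after 4 halvings: 4 × 14.89 ≈ 60 years.

about 60 years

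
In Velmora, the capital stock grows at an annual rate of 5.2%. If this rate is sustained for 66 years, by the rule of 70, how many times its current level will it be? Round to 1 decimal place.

around 29.9 times

Doubling time ≈ 70/5.2 = 13.46 years.
66 years / 13.46 ≈ 4.90 doublings → factor 2^4.90 ≈ 29.9.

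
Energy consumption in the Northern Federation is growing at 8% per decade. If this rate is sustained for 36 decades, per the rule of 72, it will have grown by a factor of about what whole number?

roughly 16 times

Doubling time ≈ 72/8 = 9.00 decades.
36/9.00 ≈ 4 doublings, so about 2^4 = 16×.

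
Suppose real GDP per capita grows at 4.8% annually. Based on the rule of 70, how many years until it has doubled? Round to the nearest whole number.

roughly 15 years

Doubling time ≈ 70 / 4.8 = 14.58 years.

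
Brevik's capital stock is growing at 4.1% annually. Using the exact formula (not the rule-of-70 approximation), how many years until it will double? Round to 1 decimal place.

17.3 years

t = ln(2) / ln(1 + 0.041) = 0.6931 / 0.040182 ≈ 17.25.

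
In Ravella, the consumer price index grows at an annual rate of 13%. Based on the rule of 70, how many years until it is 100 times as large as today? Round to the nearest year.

At 13% it doubles every 70/13 ≈ 5.38 years.
100× is log₂ 100 ≈ 6.64 doublings, so ≈ 6.64 × 5.38 = 36 years.

≈ 36 years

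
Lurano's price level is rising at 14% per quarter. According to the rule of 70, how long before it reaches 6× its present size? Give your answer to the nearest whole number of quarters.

≈ 13 quarters

At 14% it doubles every 70/14 ≈ 5.00 quarters.
Reaching 6× takes log₂(6) ≈ 2.58 doublings.
2.58 × 5.00 ≈ 13 quarters.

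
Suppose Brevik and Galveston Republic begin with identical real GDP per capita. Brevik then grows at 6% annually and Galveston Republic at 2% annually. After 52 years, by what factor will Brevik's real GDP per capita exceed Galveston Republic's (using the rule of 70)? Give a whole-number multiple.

Brevik pulls ahead at 4 pp per year, so the ratio doubles every 70/4 ≈ 17.50 years.
In 52 years that's 2.97 doublings: 2^2.97 ≈ 8.

roughly 8 times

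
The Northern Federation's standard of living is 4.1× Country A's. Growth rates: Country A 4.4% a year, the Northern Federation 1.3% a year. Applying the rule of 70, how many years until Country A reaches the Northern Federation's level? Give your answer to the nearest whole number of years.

What matters is the difference: 3.1 pp.
Rule of 70 on the gap: the ratio halves every 70/3.1 ≈ 22.58 years.
A 4.1× gap takes log₂(4.1) ≈ 2.04 halvings to close: 2.04 × 22.58 ≈ 46 years.

around 46 years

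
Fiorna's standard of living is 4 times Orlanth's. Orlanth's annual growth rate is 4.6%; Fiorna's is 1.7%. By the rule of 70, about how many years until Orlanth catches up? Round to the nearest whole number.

What matters is the difference: 2.9 pp.
Rule of 70 on the gap: the ratio halves every 70/2.9 ≈ 24.14 years.
A 4 times gap closes after 2 halvings: 2 × 24.14 ≈ 48 years.

approximately 48 years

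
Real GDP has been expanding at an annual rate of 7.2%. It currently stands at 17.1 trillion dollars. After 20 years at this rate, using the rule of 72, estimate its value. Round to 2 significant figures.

about 68 trillion dollars

It doubles every 72/7.2 ≈ 10.00 years, so 20 years is 2.00 doublings.
2^2.00 ≈ 4.00; 17.1 × 4.00 ≈ 68 trillion dollars.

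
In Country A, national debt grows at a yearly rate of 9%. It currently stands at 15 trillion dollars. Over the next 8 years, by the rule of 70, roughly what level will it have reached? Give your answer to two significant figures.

about 31 trillion dollars

Doubling time ≈ 70/9 = 7.78 years.
8 years is 8/7.78 ≈ 1.03 doublings, a factor of 2^1.03 ≈ 2.04.
15 × 2.04 ≈ 31 trillion dollars.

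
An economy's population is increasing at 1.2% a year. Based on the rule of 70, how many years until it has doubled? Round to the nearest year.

around 58 years

Doubling time ≈ 70 / 1.2 = 58.33 years.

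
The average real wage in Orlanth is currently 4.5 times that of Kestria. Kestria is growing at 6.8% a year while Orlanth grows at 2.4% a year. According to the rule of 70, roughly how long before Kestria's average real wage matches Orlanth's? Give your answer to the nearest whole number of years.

roughly 35 years

What matters is the difference: 4.4 pp.
Rule of 70 on the gap: the ratio halves every 70/4.4 ≈ 15.91 years.
A 4.5 times gap takes log₂(4.5) ≈ 2.17 halvings to close: 2.17 × 15.91 ≈ 35 years.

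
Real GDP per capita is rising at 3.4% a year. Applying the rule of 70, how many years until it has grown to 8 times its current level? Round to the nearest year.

One doubling takes 70/3.4 = 20.59 years.
8 = 2^3, so 3 doublings → 62 years.

62 years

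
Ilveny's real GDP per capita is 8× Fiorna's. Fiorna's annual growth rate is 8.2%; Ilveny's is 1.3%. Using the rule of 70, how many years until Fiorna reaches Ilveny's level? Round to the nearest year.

The growth-rate gap is 8.2% − 1.3% = 6.9 percentage points.
So the ratio between them halves every 70/6.9 ≈ 10.14 years.
An 8× gap closes after 3 halvings: 3 × 10.14 ≈ 30 years.

about 30 years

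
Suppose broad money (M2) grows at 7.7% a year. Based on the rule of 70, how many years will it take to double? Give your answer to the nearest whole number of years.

Doubling time ≈ 70 / 7.7 = 9.09 years.

approximately 9 years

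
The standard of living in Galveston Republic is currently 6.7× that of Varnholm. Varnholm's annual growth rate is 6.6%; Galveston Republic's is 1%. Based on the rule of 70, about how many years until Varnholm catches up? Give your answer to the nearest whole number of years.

The growth-rate gap is 6.6% − 1% = 5.6 percentage points.
So the ratio between them halves every 70/5.6 ≈ 12.50 years.
A 6.7× gap takes log₂(6.7) ≈ 2.74 halvings to close: 2.74 × 12.50 ≈ 34 years.

about 34 years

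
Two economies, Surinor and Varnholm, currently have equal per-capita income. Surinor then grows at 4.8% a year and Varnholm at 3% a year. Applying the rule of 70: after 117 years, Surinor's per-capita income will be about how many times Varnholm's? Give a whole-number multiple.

Rate gap = 4.8% − 3% = 1.8 points.
The ratio doubles every 70/1.8 ≈ 38.89 years.
117/38.89 ≈ 3.01 doublings → ratio ≈ 2^3.01 ≈ 8.

about 8 times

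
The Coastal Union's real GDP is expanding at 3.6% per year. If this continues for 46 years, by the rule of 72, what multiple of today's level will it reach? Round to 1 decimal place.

around 4.9 times

Doubling time ≈ 72/3.6 = 20.00 years.
46 years / 20.00 ≈ 2.30 doublings → factor 2^2.30 ≈ 4.9.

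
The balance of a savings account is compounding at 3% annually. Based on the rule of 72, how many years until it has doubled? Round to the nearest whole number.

approximately 24 years

Doubling time ≈ 72 / 3 = 24.00 years.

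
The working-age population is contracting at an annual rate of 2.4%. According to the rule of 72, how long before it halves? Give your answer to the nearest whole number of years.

Halving time ≈ 72 / 2.4 = 30.00 → 30 years.

about 30 years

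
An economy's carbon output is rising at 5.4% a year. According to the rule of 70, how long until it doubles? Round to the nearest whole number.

Doubling time ≈ 70 / 5.4 = 12.96 years.

around 13 years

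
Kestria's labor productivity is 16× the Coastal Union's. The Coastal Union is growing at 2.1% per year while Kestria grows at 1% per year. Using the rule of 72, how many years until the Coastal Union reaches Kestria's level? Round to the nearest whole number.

The growth-rate gap is 2.1% − 1% = 1.1 percentage points.
So the ratio between them halves every 72/1.1 ≈ 65.45 years.
A 16× gap closes after 4 halvings: 4 × 65.45 ≈ 262 years.

approximately 262 years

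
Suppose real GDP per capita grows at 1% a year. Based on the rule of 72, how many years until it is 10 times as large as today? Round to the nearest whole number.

239 years

Doubling time ≈ 72/1 = 72.00 years.
10× is log₂ 10 ≈ 3.32 doublings, so ≈ 3.32 × 72.00 = 239 years.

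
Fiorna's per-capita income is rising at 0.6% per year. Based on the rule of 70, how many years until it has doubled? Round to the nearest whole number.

117 years

At 0.6%, doubling takes about 70/0.6 = 116.67 years.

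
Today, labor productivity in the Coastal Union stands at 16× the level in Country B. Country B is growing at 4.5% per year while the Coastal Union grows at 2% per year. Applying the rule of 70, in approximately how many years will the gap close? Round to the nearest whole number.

≈ 112 years

The growth-rate gap is 4.5% − 2% = 2.5 percentage points.
So the ratio between them halves every 70/2.5 ≈ 28.00 years.
A 16× gap closes after 4 halvings: 4 × 28.00 ≈ 112 years.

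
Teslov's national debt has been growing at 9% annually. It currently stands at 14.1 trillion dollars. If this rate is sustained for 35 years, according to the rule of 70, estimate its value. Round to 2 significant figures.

roughly 320 trillion dollars

It doubles every 70/9 ≈ 7.78 years, so 35 years is 4.50 doublings.
2^4.50 ≈ 22.63; 14.1 × 22.63 ≈ 320 trillion dollars.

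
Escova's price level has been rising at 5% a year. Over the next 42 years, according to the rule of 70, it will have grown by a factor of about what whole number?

≈ 8 times

Doubling time ≈ 70/5 = 14.00 years.
42/14.00 ≈ 3 doublings, so about 2^3 = 8×.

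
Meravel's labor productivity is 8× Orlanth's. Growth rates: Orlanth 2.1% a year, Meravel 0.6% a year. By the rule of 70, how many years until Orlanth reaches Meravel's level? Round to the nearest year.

≈ 140 years

The growth-rate gap is 2.1% − 0.6% = 1.5 percentage points.
So the ratio between them halves every 70/1.5 ≈ 46.67 years.
An 8× gap closes after 3 halvings: 3 × 46.67 ≈ 140 years.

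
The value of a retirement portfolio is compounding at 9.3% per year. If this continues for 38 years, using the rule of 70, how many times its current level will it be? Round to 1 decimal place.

Doubling time ≈ 70/9.3 = 7.53 years.
38 years / 7.53 ≈ 5.05 doublings → factor 2^5.05 ≈ 33.1.

≈ 33.1 times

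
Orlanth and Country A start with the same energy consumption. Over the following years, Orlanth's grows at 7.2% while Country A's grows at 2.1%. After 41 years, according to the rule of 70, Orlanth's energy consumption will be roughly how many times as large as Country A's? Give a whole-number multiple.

Only the 5.1-point difference matters.
70/5.1 ≈ 13.73 years per doubling of the ratio; 41 years gives 2.99 doublings, so ≈ 8×.

around 8 times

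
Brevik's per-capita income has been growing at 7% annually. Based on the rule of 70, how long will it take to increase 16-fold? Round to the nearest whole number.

One doubling takes 70/7 = 10.00 years.
16 = 2^4, so 4 doublings → 40 years.

about 40 years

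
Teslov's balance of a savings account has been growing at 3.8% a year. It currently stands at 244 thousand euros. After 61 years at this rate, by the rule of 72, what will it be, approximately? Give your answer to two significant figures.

around 2300 thousand euros

It doubles every 72/3.8 ≈ 18.95 years, so 61 years is 3.22 doublings.
2^3.22 ≈ 9.32; 244 × 9.32 ≈ 2300 thousand euros.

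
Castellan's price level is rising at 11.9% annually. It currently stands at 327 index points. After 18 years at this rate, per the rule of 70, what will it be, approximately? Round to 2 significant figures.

Doubling time ≈ 70/11.9 = 5.88 years.
18 years is 18/5.88 ≈ 3.06 doublings, a factor of 2^3.06 ≈ 8.34.
327 × 8.34 ≈ 2700 index points.

about 2700 index points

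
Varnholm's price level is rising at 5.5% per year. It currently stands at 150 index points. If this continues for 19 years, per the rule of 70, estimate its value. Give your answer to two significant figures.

about 420 index points

It doubles every 70/5.5 ≈ 12.73 years, so 19 years is 1.49 doublings.
2^1.49 ≈ 2.81; 150 × 2.81 ≈ 420 index points.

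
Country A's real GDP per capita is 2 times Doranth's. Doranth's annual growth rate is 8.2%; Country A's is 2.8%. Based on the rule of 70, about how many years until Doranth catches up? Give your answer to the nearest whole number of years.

What matters is the difference: 5.4 pp.
Rule of 70 on the gap: the ratio halves every 70/5.4 ≈ 12.96 years.
A 2 times gap closes after 1 halving: 1 × 12.96 ≈ 13 years.

around 13 years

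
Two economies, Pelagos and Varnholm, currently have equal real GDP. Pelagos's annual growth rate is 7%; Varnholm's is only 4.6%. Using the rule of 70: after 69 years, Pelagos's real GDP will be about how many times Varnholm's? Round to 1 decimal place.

approximately 5.2 times

Rate gap = 7% − 4.6% = 2.4 points.
The ratio doubles every 70/2.4 ≈ 29.17 years.
69/29.17 ≈ 2.37 doublings → ratio ≈ 2^2.37 ≈ 5.2.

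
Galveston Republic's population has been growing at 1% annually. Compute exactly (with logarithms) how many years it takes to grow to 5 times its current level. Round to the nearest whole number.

t = ln(5) / ln(1 + 0.01) = 1.6094 / 0.009950 ≈ 161.75.
≈ 162 years.

162 years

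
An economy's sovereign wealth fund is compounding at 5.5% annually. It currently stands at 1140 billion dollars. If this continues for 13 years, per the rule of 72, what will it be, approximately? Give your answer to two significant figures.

It doubles every 72/5.5 ≈ 13.09 years, so 13 years is 0.99 doublings.
2^0.99 ≈ 1.99; 1140 × 1.99 ≈ 2300 billion dollars.

approximately 2300 billion dollars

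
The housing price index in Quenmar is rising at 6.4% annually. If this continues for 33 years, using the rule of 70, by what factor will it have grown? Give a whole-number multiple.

At 6.4% one doubling takes ≈ 10.94 years; 33 years is 3 of them, so ×8.

around 8 times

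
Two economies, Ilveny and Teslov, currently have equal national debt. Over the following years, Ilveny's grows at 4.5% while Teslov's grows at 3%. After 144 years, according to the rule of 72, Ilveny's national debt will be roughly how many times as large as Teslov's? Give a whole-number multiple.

about 8 times

Rate gap = 4.5% − 3% = 1.5 points.
The ratio doubles every 72/1.5 ≈ 48.00 years.
144/48.00 ≈ 3.00 doublings → ratio ≈ 2^3.00 ≈ 8.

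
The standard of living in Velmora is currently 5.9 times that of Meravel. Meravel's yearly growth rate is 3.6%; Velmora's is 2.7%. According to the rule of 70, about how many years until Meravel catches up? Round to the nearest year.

What matters is the difference: 0.9 pp.
Rule of 70 on the gap: the ratio halves every 70/0.9 ≈ 77.78 years.
A 5.9 times gap takes log₂(5.9) ≈ 2.56 halvings to close: 2.56 × 77.78 ≈ 199 years.

199 years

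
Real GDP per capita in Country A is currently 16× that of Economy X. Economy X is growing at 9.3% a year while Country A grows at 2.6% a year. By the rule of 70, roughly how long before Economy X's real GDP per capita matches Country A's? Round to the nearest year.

Economy X gains on Country A at 9.3% − 2.6% = 6.7 points a year.
At that relative rate the gap halves every 70/6.7 ≈ 10.45 years.
A 16× gap closes after 4 halvings: 4 × 10.45 ≈ 42 years.

roughly 42 years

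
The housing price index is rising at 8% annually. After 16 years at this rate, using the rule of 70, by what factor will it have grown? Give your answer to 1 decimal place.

Doubling time ≈ 70/8 = 8.75 years.
16 years / 8.75 ≈ 1.83 doublings → factor 2^1.83 ≈ 3.6.

about 3.6 times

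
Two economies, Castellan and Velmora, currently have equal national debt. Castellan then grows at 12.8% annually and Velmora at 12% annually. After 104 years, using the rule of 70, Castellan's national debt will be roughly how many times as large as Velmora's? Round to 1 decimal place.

approximately 2.3 times

Castellan pulls ahead at 0.8 pp per year, so the ratio doubles every 70/0.8 ≈ 87.50 years.
In 104 years that's 1.19 doublings: 2^1.19 ≈ 2.3.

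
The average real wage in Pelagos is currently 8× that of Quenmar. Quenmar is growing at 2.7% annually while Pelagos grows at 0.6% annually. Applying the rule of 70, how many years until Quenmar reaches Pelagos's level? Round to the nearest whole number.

Quenmar gains on Pelagos at 2.7% − 0.6% = 2.1 points a year.
At that relative rate the gap halves every 70/2.1 ≈ 33.33 years.
An 8× gap closes after 3 halvings: 3 × 33.33 ≈ 100 years.

about 100 years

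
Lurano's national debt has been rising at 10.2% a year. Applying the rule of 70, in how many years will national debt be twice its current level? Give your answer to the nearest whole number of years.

≈ 7 years

Doubling time ≈ 70 / 10.2 = 6.86 years.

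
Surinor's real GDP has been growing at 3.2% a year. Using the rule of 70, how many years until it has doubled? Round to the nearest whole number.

approximately 22 years

70/3.2 ≈ 21.88, so it doubles roughly every 22 years.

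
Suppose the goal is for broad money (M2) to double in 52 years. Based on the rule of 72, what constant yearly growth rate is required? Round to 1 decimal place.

72 / 52 ≈ 1.38, so about 1.4% per year.

roughly 1.4%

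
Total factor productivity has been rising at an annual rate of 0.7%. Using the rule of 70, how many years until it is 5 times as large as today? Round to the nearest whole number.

232 years

Doubling time ≈ 70/0.7 = 100.00 years.
5× is log₂ 5 ≈ 2.32 doublings, so ≈ 2.32 × 100.00 = 232 years.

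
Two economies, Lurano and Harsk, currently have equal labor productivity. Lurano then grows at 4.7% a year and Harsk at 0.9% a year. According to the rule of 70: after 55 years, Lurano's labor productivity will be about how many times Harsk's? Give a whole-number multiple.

Lurano pulls ahead at 3.8 pp per year, so the ratio doubles every 70/3.8 ≈ 18.42 years.
In 55 years that's 2.99 doublings: 2^2.99 ≈ 8.

8 times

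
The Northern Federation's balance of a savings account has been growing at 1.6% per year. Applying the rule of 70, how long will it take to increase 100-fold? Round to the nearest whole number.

≈ 291 years

At 1.6% it doubles every 70/1.6 ≈ 43.75 years.
Reaching 100× takes log₂(100) ≈ 6.64 doublings.
6.64 × 43.75 ≈ 291 years.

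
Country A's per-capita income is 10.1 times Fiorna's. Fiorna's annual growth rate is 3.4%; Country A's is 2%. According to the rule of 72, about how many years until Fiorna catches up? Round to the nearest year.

The growth-rate gap is 3.4% − 2% = 1.4 percentage points.
So the ratio between them halves every 72/1.4 ≈ 51.43 years.
A 10.1 times gap takes log₂(10.1) ≈ 3.34 halvings to close: 3.34 × 51.43 ≈ 172 years.

roughly 172 years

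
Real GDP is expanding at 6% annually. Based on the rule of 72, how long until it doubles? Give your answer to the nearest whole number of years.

72/6 ≈ 12.00, so it doubles roughly every 12 years.

approximately 12 years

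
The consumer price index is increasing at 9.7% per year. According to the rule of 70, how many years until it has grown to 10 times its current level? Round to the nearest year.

Doubling time ≈ 70/9.7 = 7.22 years.
10× is log₂ 10 ≈ 3.32 doublings, so ≈ 3.32 × 7.22 = 24 years.

about 24 years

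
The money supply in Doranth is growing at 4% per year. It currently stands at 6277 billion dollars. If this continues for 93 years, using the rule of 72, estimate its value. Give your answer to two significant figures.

It doubles every 72/4 ≈ 18.00 years, so 93 years is 5.17 doublings.
2^5.17 ≈ 36.00; 6277 × 36.00 ≈ 230000 billion dollars.

around 230000 billion dollars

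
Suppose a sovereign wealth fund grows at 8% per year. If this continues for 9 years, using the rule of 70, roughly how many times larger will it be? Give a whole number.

At 8% one doubling takes ≈ 8.75 years; 9 years is 1 of them, so ×2.

≈ 2 times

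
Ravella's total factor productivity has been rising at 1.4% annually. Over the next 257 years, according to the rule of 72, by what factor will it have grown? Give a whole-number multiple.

roughly 32 times

72/1.4 ≈ 51.43 years per doubling.
257 years fits 5 doublings: 2^5 = 32.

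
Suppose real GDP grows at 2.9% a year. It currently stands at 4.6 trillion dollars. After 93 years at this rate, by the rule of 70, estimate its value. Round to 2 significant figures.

roughly 66 trillion dollars

Doubling time ≈ 70/2.9 = 24.14 years.
93 years is 93/24.14 ≈ 3.85 doublings, a factor of 2^3.85 ≈ 14.42.
4.6 × 14.42 ≈ 66 trillion dollars.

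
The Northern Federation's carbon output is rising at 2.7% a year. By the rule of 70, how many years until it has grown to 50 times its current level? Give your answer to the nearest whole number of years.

At 2.7% it doubles every 70/2.7 ≈ 25.93 years.
50× is log₂ 50 ≈ 5.64 doublings, so ≈ 5.64 × 25.93 = 146 years.

roughly 146 years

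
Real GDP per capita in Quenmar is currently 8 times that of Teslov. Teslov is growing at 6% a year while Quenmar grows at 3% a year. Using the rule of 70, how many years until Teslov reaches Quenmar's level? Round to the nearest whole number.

What matters is the difference: 3 pp.
Rule of 70 on the gap: the ratio halves every 70/3 ≈ 23.33 years.
An 8 times gap closes after 3 halvings: 3 × 23.33 ≈ 70 years.

roughly 70 years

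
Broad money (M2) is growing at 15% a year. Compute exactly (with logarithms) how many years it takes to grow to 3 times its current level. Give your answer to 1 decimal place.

7.9 years

t = ln(3) / ln(1 + 0.15) = 1.0986 / 0.139762 ≈ 7.86.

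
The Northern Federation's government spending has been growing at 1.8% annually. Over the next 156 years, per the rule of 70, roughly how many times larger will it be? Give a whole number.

At 1.8% one doubling takes ≈ 38.89 years; 156 years is 4 of them, so ×16.

approximately 16 times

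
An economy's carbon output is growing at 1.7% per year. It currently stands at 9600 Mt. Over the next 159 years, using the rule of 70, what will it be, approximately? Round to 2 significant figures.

about 140000 Mt

Doubling time ≈ 70/1.7 = 41.18 years.
159 years is 159/41.18 ≈ 3.86 doublings, a factor of 2^3.86 ≈ 14.52.
9600 × 14.52 ≈ 140000 Mt.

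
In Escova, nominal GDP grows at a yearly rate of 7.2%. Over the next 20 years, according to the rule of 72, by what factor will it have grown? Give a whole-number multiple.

≈ 4 times

Doubling time ≈ 72/7.2 = 10.00 years.
20/10.00 ≈ 2 doublings, so about 2^2 = 4×.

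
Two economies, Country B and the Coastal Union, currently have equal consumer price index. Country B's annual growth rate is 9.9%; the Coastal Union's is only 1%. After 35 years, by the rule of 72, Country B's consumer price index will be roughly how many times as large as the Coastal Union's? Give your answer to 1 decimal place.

20.1 times

Country B pulls ahead at 8.9 pp per year, so the ratio doubles every 72/8.9 ≈ 8.09 years.
In 35 years that's 4.33 doublings: 2^4.33 ≈ 20.1.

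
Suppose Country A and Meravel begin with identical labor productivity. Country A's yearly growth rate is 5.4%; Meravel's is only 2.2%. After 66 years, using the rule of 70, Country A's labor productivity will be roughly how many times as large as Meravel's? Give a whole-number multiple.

Country A pulls ahead at 3.2 pp per year, so the ratio doubles every 70/3.2 ≈ 21.88 years.
In 66 years that's 3.02 doublings: 2^3.02 ≈ 8.

around 8 times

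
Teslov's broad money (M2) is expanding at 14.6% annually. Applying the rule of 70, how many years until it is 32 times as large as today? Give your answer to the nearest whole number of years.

Doubling time ≈ 70/14.6 = 4.79 years.
32 = 2^5, so 5 doublings → 24 years.

24 years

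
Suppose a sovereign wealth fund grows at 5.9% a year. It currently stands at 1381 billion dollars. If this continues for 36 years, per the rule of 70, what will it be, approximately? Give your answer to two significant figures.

Doubling time ≈ 70/5.9 = 11.86 years.
36 years is 36/11.86 ≈ 3.04 doublings, a factor of 2^3.04 ≈ 8.22.
1381 × 8.22 ≈ 11000 billion dollars.

about 11000 billion dollars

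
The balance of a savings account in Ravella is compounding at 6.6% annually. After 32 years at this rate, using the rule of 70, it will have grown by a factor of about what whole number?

≈ 8 times

70/6.6 ≈ 10.61 years per doubling.
32 years fits 3 doublings: 2^3 = 8.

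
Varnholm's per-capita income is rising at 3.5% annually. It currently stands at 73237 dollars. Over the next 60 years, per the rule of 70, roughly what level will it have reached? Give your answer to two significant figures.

Doubling time ≈ 70/3.5 = 20.00 years.
60 years is 60/20.00 ≈ 3.00 doublings, a factor of 2^3.00 ≈ 8.00.
73237 × 8.00 ≈ 590000 dollars.

around 590000 dollars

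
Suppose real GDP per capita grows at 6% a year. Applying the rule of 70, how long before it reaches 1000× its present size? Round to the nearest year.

One doubling takes 70/6 = 11.67 years.
1000× is log₂ 1000 ≈ 9.97 doublings, so ≈ 9.97 × 11.67 = 116 years.

roughly 116 years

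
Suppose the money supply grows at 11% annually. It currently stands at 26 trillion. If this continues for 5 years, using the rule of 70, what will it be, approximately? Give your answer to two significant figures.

roughly 45 trillion

Doubling time ≈ 70/11 = 6.36 years.
5 years is 5/6.36 ≈ 0.79 doublings, a factor of 2^0.79 ≈ 1.73.
26 × 1.73 ≈ 45 trillion.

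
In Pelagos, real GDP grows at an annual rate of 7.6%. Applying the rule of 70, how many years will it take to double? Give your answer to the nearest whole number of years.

approximately 9 years

Doubling time ≈ 70 / 7.6 = 9.21 years.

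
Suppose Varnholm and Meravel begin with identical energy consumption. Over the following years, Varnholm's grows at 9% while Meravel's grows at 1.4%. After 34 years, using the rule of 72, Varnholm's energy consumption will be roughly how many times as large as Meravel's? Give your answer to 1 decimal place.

Rate gap = 9% − 1.4% = 7.6 points.
The ratio doubles every 72/7.6 ≈ 9.47 years.
34/9.47 ≈ 3.59 doublings → ratio ≈ 2^3.59 ≈ 12.0.

approximately 12.0 times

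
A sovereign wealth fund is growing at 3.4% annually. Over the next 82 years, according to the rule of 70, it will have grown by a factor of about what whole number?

At 3.4% one doubling takes ≈ 20.59 years; 82 years is 4 of them, so ×16.

16 times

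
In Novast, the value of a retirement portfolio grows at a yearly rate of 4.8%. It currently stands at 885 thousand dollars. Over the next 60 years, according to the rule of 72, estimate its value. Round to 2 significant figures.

It doubles every 72/4.8 ≈ 15.00 years, so 60 years is 4.00 doublings.
2^4.00 ≈ 16.00; 885 × 16.00 ≈ 14000 thousand dollars.

about 14000 thousand dollars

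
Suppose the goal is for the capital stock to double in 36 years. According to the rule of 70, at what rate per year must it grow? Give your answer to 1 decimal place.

roughly 1.9%

70 / 36 ≈ 1.94, so about 1.9% per year.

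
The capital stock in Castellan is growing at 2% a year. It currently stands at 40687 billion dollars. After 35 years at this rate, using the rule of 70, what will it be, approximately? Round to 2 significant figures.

It doubles every 70/2 ≈ 35.00 years, so 35 years is 1.00 doublings.
2^1.00 ≈ 2.00; 40687 × 2.00 ≈ 81000 billion dollars.

81000 billion dollars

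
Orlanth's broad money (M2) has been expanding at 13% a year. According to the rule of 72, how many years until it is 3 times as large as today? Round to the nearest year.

roughly 9 years

Doubling time ≈ 72/13 = 5.54 years.
Reaching 3× takes log₂(3) ≈ 1.58 doublings.
1.58 × 5.54 ≈ 9 years.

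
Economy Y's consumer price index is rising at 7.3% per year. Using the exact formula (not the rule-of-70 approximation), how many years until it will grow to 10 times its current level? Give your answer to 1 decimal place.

32.7 years

t = ln(10) / ln(1 + 0.073) = 2.3026 / 0.070458 ≈ 32.68.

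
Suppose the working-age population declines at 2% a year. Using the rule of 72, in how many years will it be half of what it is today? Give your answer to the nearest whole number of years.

around 36 years

The rule works in reverse for decay: 72/2 ≈ 36.00 years to halve.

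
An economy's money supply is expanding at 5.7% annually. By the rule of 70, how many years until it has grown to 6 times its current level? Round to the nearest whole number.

roughly 32 years

One doubling takes 70/5.7 = 12.28 years.
6× is log₂ 6 ≈ 2.58 doublings, so ≈ 2.58 × 12.28 = 32 years.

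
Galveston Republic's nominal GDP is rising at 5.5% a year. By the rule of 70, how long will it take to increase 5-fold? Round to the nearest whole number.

≈ 30 years

One doubling takes 70/5.5 = 12.73 years.
Reaching 5× takes log₂(5) ≈ 2.32 doublings.
2.32 × 12.73 ≈ 30 years.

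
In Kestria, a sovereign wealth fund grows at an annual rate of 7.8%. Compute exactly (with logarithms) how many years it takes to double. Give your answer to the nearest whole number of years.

t = ln(2) / ln(1 + 0.078) = 0.6931 / 0.075107 ≈ 9.23.
≈ 9 years.

9 years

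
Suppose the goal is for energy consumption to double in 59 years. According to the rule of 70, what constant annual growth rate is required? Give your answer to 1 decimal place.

70 / 59 ≈ 1.19, so about 1.2% annually.

roughly 1.2%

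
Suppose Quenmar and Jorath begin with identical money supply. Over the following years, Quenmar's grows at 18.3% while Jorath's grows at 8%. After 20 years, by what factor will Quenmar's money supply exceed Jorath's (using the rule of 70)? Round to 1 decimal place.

about 7.7 times

Only the 10.3-point difference matters.
70/10.3 ≈ 6.80 years per doubling of the ratio; 20 years gives 2.94 doublings, so ≈ 7.7×.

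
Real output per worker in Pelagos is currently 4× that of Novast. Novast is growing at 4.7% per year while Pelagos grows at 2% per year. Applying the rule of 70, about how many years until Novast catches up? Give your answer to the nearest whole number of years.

≈ 52 years

Novast gains on Pelagos at 4.7% − 2% = 2.7 points a year.
At that relative rate the gap halves every 70/2.7 ≈ 25.93 years.
A 4× gap closes after 2 halvings: 2 × 25.93 ≈ 52 years.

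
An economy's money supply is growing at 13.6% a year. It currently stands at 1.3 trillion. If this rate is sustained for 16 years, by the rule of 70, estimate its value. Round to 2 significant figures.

≈ 11 trillion

Doubling time ≈ 70/13.6 = 5.15 years.
16 years is 16/5.15 ≈ 3.11 doublings, a factor of 2^3.11 ≈ 8.63.
1.3 × 8.63 ≈ 11 trillion.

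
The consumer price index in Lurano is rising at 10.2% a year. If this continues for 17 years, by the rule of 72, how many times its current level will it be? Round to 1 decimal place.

Doubles every ≈ 7.06 years (72/10.2).
17 years is 2.41 doublings; 2^2.41 ≈ 5.3×.

≈ 5.3 times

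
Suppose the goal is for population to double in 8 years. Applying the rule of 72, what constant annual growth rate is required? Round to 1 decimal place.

72 / 8 ≈ 9.00, so about 9.0% annually.

around 9.0%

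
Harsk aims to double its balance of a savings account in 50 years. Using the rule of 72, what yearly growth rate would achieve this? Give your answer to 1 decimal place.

approximately 1.4%

72 / 50 ≈ 1.44, so about 1.4% per year.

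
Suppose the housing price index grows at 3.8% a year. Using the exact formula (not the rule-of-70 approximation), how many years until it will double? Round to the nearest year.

19 years

t = ln(2) / ln(1 + 0.038) = 0.6931 / 0.037296 ≈ 18.58.
≈ 19 years.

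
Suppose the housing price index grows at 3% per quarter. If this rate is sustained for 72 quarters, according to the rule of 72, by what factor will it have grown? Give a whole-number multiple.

roughly 8 times

At 3% one doubling takes ≈ 24.00 quarters; 72 quarters is 3 of them, so ×8.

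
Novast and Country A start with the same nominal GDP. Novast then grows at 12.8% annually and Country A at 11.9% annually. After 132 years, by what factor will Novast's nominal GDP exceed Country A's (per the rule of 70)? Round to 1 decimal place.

about 3.2 times

Only the 0.9-point difference matters.
70/0.9 ≈ 77.78 years per doubling of the ratio; 132 years gives 1.70 doublings, so ≈ 3.2×.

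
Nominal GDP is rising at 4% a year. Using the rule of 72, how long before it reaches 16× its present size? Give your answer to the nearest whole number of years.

Doubling time ≈ 72/4 = 18.00 years.
16 = 2^4, so 4 doublings → 72 years.

≈ 72 years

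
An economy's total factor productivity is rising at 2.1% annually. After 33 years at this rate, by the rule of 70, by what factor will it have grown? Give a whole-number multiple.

Doubling time ≈ 70/2.1 = 33.33 years.
33/33.33 ≈ 1 doubling, so about 2^1 = 2×.

≈ 2 times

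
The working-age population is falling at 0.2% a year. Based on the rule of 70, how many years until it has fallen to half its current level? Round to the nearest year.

approximately 350 years

The rule works in reverse for decay: 70/0.2 ≈ 350.00 years to halve.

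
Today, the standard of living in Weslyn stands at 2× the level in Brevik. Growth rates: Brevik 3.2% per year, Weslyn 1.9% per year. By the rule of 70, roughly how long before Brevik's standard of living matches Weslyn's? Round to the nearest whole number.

Brevik gains on Weslyn at 3.2% − 1.9% = 1.3 points a year.
At that relative rate the gap halves every 70/1.3 ≈ 53.85 years.
A 2× gap closes after 1 halving: 1 × 53.85 ≈ 54 years.

54 years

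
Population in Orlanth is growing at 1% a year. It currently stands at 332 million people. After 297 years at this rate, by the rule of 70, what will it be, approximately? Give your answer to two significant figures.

roughly 6300 million people

Doubling time ≈ 70/1 = 70.00 years.
297 years is 297/70.00 ≈ 4.24 doublings, a factor of 2^4.24 ≈ 18.90.
332 × 18.90 ≈ 6300 million people.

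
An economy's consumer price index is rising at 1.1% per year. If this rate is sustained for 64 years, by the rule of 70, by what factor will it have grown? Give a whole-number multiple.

At 1.1% one doubling takes ≈ 63.64 years; 64 years is 1 of them, so ×2.

2 times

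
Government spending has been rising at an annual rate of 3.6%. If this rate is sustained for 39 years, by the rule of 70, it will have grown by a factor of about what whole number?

At 3.6% one doubling takes ≈ 19.44 years; 39 years is 2 of them, so ×4.

4 times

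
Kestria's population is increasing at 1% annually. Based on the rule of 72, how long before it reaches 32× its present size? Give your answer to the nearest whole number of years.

roughly 360 years

At 1% it doubles every 72/1 ≈ 72.00 years.
32 = 2^5, so 5 doublings → 360 years.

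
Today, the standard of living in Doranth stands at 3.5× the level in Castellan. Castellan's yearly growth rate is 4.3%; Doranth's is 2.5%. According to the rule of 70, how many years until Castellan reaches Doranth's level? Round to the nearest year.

Castellan gains on Doranth at 4.3% − 2.5% = 1.8 points a year.
At that relative rate the gap halves every 70/1.8 ≈ 38.89 years.
A 3.5× gap takes log₂(3.5) ≈ 1.81 halvings to close: 1.81 × 38.89 ≈ 70 years.

around 70 years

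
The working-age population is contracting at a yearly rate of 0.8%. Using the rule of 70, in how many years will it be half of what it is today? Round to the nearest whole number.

Falling at 0.8%, it halves about every 70/0.8 = 87.50 years.

approximately 88 years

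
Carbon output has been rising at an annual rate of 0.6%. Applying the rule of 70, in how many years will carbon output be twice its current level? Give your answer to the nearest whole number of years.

117 years

Doubling time ≈ 70 / 0.6 = 116.67 years.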